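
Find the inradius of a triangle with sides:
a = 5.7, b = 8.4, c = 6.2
s = (a+b+c)/2 = (5.7+8.4+6.2)/2 = 10.15
Area = √(s(s-a)(s-b)(s-c)) = √(10.15·4.45·1.75·3.95) = 17.6698
r = Area/s = 17.6698/10.15 = 1.741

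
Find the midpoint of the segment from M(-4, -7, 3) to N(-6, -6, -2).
Midpoint = ((-4-6)/2, (-7-6)/2, (3-2)/2) = (-5, -6.5, 0.5)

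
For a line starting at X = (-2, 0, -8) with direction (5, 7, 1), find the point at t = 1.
P(1) = (-2 + 5(1), 0 + 7(1), -8 + 1(1)) = (3, 7, -7)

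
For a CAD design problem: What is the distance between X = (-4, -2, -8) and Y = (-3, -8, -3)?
d = √[(1)² + (-6)² + (5)²] = √62 = 7.874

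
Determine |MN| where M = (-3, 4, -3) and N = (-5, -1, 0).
d = √[(-2)² + (-5)² + (3)²] = √38 = 6.164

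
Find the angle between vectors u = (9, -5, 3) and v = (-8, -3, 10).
u·v = -27, |u|² = 115, |v|² = 173
cos θ = -27/√19895 ≈ -0.1914
θ ≈ 101.0°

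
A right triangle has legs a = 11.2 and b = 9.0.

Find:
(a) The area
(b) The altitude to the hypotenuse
(a) Area = ½ab = ½·11.2·9.0 = 50.4
(b) Hypotenuse c = √(11.2² + 9.0²) = √206.44 = 14.368
    Area = ½·c·h_c  →  h_c = 2·Area/c = 2·50.4/14.368 = 7.016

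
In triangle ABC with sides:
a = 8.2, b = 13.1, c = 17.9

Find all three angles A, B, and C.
By the law of cosines:
cos(A) = (b² + c² - a²)/(2bc) = 0.905753  →  A = 25.08°
cos(B) = (a² + c² - b²)/(2ac) = 0.735931  →  B = 42.61°
cos(C) = (a² + b² - c²)/(2ab) = -0.379631  →  C = 112.3°
Check: A + B + C = 180.0° ✓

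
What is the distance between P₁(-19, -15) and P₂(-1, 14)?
Using the distance formula: d = sqrt((x₂-x₁)² + (y₂-y₁)²)
dx = (-1) - (-19) = 18
dy = 14 - (-15) = 29
d = sqrt(18² + 29²) = sqrt(324 + 841) = sqrt(1165) = 34.13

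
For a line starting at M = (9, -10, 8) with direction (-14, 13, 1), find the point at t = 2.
P(2) = (9 + (-14)(2), -10 + 13(2), 8 + 1(2)) = (-19, 16, 10)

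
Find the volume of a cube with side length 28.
Volume = s³
Volume = 28³
Volume = 21952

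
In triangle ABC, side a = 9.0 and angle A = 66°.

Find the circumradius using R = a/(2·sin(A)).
R = a/(2·sin(A)) = 9.0/(2·sin(66°))
R = 9.0/(2·0.913545) = 9.0/1.827091 = 4.926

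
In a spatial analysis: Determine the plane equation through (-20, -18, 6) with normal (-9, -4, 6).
d = n·P = (-9)(-20) + (-4)(-18) + (6)(6) = 288
Plane: -9x - 4y + 6z = 288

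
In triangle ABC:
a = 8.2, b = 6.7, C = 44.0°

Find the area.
Using A = ½ab·sin(C):
A = ½·8.2·6.7·sin(44.0°) = ½·54.94·0.694658 = 19.08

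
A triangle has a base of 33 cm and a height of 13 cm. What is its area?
Area = (1/2) * base * height
Area = (1/2) * 33 * 13
Area = 214.50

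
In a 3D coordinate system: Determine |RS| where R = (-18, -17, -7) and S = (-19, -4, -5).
d = √[(-1)² + (13)² + (2)²] = √174 = 13.19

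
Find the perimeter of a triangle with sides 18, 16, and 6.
Perimeter = sum of all sides
Perimeter = 18 + 16 + 6
Perimeter = 40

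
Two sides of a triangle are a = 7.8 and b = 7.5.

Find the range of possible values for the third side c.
By the triangle inequality: |a - b| < c < a + b
|7.8 - 7.5| < c < 7.8 + 7.5
0.3 < c < 15.3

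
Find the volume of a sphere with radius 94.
Volume = (4/3) * pi * r³
Volume = (4/3) * pi * 94³
Volume = (4/3) * pi * 830584
Volume = 3479142.12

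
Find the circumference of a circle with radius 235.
Circumference = 2 * pi * r
Circumference = 2 * pi * 235
Circumference = 1476.55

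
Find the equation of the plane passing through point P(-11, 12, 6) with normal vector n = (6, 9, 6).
d = n·P = (6)(-11) + (9)(12) + (6)(6) = 78
Plane: 6x + 9y + 6z = 78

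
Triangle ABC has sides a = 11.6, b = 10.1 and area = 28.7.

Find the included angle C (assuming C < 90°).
Area = ½ab·sin(C)  →  sin(C) = 2·Area/(ab)
sin(C) = 2·28.7/(11.6·10.1) = 0.489928
C = arcsin(0.489928) = 29.34°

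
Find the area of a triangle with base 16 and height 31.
Area = (1/2) * base * height
Area = (1/2) * 16 * 31
Area = 248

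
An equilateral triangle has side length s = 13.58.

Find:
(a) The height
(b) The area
(a) Height h = s·√3/2 = 13.58·√3/2 = 11.76
(b) Area = (√3/4)·s² = (√3/4)·13.58² = (√3/4)·184.416 = 79.85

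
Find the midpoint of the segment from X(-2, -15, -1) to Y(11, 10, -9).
Midpoint = ((-2+11)/2, (-15+10)/2, (-1-9)/2) = (4.5, -2.5, -5)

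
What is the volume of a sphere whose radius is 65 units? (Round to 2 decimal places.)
Volume = (4/3) * pi * r³
Volume = (4/3) * pi * 65³
Volume = (4/3) * pi * 274625
Volume = 1150346.51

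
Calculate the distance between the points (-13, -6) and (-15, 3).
Using the distance formula: d = sqrt((x₂-x₁)² + (y₂-y₁)²)
dx = (-15) - (-13) = -2
dy = 3 - (-6) = 9
d = sqrt((-2)² + 9²) = sqrt(4 + 81) = sqrt(85) = 9.22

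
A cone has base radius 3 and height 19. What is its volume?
Volume = (1/3) * pi * r² * h
Volume = (1/3) * pi * 3² * 19
Volume = (1/3) * pi * 9 * 19
Volume = (1/3) * pi * 171
Volume = 179.07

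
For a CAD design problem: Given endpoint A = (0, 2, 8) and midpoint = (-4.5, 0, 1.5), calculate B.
B = (2×(-4.5) - 0, 2×0 - 2, 2×1.5 - 8) = (-9, -2, -5)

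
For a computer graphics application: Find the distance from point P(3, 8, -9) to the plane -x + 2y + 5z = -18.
d = |(-1)(3) + 2(8) + 5(-9) - (-18)| / √((-1)² + 2² + 5²) = 14/√30 = 2.556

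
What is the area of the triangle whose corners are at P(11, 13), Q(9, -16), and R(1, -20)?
Using the coordinate formula: Area = (1/2)|x₁(y₂-y₃) + x₂(y₃-y₁) + x₃(y₁-y₂)|
Area = (1/2)|11((-16)-(-20)) + 9((-20)-13) + 1(13-(-16))|
Area = (1/2)|11*4 + 9*(-33) + 1*29|
Area = (1/2)|44 + (-297) + 29|
Area = (1/2)*224 = 112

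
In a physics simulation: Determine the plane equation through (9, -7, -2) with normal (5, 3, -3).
d = n·P = (5)(9) + (3)(-7) + (-3)(-2) = 30
Plane: 5x + 3y - 3z = 30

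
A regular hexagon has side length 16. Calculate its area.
For a regular 6-gon with side length s = 16:
Apothem a = s / (2*tan(pi/6)) = 16 / (2*tan(pi/6)) ≈ 13.8564
Perimeter P = 6 * 16 = 96
Area = (1/2) * P * a = (1/2) * 96 * 13.8564 = 665.11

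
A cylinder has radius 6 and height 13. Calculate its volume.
Volume = pi * r² * h
Volume = pi * 6² * 13
Volume = pi * 36 * 13
Volume = pi * 468
Volume = 1470.27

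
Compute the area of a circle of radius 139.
Area = pi * r²
Area = pi * 139²
Area = pi * 19321
Area = 60698.71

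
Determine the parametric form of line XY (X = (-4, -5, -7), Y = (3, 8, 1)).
Direction vector d = Y - X = (7, 13, 8)
x = -4 + 7t, y = -5 + 13t, z = -7 + 8t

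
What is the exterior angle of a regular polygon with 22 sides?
Exterior angle of a regular n-gon = 360/n
Exterior angle = 360/22
Exterior angle = 16.36 degrees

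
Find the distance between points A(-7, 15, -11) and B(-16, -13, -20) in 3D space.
d = √[(-9)² + (-28)² + (-9)²] = √946 = 30.76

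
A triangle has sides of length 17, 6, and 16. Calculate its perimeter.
Perimeter = sum of all sides
Perimeter = 17 + 6 + 16
Perimeter = 39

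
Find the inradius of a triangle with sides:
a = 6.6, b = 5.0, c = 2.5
s = (a+b+c)/2 = (6.6+5.0+2.5)/2 = 7.05
Area = √(s(s-a)(s-b)(s-c)) = √(7.05·0.45·2.05·4.55) = 5.43981
r = Area/s = 5.43981/7.05 = 0.7716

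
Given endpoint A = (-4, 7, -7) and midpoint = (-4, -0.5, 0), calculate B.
B = (2×(-4) - (-4), 2×(-0.5) - 7, 2×0 - (-7)) = (-4, -8, 7)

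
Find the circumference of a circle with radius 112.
Circumference = 2 * pi * r
Circumference = 2 * pi * 112
Circumference = 703.72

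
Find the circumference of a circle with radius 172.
Circumference = 2 * pi * r
Circumference = 2 * pi * 172
Circumference = 1080.71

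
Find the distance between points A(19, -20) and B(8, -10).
Using the distance formula: d = sqrt((x₂-x₁)² + (y₂-y₁)²)
dx = 8 - 19 = -11
dy = (-10) - (-20) = 10
d = sqrt((-11)² + 10²) = sqrt(121 + 100) = sqrt(221) = 14.87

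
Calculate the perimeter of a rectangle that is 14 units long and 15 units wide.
Perimeter = 2 * (length + width)
Perimeter = 2 * (14 + 15)
Perimeter = 2 * 29
Perimeter = 58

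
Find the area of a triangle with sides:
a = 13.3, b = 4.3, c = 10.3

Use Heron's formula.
s = (a+b+c)/2 = (13.3+4.3+10.3)/2 = 13.95
A = √(s(s-a)(s-b)(s-c)) = √(13.95·0.65·9.65·3.65)
A = √319.38 = 17.87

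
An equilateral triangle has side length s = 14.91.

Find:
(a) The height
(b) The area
(a) Height h = s·√3/2 = 14.91·√3/2 = 12.91
(b) Area = (√3/4)·s² = (√3/4)·14.91² = (√3/4)·222.308 = 96.26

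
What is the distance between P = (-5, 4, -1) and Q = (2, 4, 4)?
d = √[(7)² + (0)² + (5)²] = √74 = 8.602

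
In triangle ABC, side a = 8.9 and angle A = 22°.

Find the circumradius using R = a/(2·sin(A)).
R = a/(2·sin(A)) = 8.9/(2·sin(22°))
R = 8.9/(2·0.374607) = 8.9/0.749213 = 11.88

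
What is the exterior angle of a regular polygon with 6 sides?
Exterior angle of a regular n-gon = 360/n
Exterior angle = 360/6
Exterior angle = 60 degrees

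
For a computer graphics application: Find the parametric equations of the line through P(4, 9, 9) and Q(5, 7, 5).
Direction vector d = Q - P = (1, -2, -4)
x = 4 + t, y = 9 - 2t, z = 9 - 4t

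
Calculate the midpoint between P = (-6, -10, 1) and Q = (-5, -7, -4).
Midpoint = ((-6-5)/2, (-10-7)/2, (1-4)/2) = (-5.5, -8.5, -1.5)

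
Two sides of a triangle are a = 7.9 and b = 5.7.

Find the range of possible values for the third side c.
By the triangle inequality: |a - b| < c < a + b
|7.9 - 5.7| < c < 7.9 + 5.7
2.2 < c < 13.6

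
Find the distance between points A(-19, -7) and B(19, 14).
Using the distance formula: d = sqrt((x₂-x₁)² + (y₂-y₁)²)
dx = 19 - (-19) = 38
dy = 14 - (-7) = 21
d = sqrt(38² + 21²) = sqrt(1444 + 441) = sqrt(1885) = 43.42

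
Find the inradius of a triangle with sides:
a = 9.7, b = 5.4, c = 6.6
s = (a+b+c)/2 = (9.7+5.4+6.6)/2 = 10.85
Area = √(s(s-a)(s-b)(s-c)) = √(10.85·1.15·5.45·4.25) = 17.0003
r = Area/s = 17.0003/10.85 = 1.567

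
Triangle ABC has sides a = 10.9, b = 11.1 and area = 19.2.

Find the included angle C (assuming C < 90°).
Area = ½ab·sin(C)  →  sin(C) = 2·Area/(ab)
sin(C) = 2·19.2/(10.9·11.1) = 0.317382
C = arcsin(0.317382) = 18.5°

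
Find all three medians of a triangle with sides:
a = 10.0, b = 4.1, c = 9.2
Using m_x = ½√(2y² + 2z² - x²):
m_a = ½√(2·4.1² + 2·9.2² - 10.0²) = ½√102.9 = 5.072
m_b = ½√(2·10.0² + 2·9.2² - 4.1²) = ½√352.47 = 9.387
m_c = ½√(2·10.0² + 2·4.1² - 9.2²) = ½√148.98 = 6.103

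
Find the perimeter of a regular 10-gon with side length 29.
Perimeter = number of sides * side length
Perimeter = 10 * 29
Perimeter = 290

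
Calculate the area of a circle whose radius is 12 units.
Area = pi * r²
Area = pi * 12²
Area = pi * 144
Area = 452.39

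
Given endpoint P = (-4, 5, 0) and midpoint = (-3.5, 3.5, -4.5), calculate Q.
Q = (2×(-3.5) - (-4), 2×3.5 - 5, 2×(-4.5) - 0) = (-3, 2, -9)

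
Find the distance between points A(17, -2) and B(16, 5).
Using the distance formula: d = sqrt((x₂-x₁)² + (y₂-y₁)²)
dx = 16 - 17 = -1
dy = 5 - (-2) = 7
d = sqrt((-1)² + 7²) = sqrt(1 + 49) = sqrt(50) = 7.07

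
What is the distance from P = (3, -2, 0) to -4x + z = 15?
d = |(-4)(3) + 0(-2) + 1(0) - (15)| / √((-4)² + 0² + 1²) = 27/√17 = 6.548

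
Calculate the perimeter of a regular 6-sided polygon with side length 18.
Perimeter = number of sides * side length
Perimeter = 6 * 18
Perimeter = 108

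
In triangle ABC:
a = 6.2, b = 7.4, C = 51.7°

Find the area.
Using A = ½ab·sin(C):
A = ½·6.2·7.4·sin(51.7°) = ½·45.88·0.784776 = 18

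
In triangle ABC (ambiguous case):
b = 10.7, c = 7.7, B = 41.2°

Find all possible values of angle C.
sin(C)/c = sin(B)/b  →  sin(C) = c·sin(B)/b = 7.7·sin(41.2°)/10.7 = 0.474010
C₁ = arcsin(0.474010) = 28.29°,  C₂ = 180° - C₁ = 151.71°
Check C₂: A = 180° - 41.2° - 151.71° = -12.91° ≤ 0, rejected
C = 28.29° (one solution)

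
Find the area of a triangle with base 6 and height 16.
Area = (1/2) * base * height
Area = (1/2) * 6 * 16
Area = 48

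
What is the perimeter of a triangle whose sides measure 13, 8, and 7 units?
Perimeter = sum of all sides
Perimeter = 13 + 8 + 7
Perimeter = 28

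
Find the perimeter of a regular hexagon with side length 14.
Perimeter = number of sides * side length
Perimeter = 6 * 14
Perimeter = 84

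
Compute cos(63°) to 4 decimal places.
cos(63 degrees) = 0.454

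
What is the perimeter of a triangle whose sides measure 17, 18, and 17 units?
Perimeter = sum of all sides
Perimeter = 17 + 18 + 17
Perimeter = 52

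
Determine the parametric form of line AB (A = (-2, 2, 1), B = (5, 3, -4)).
Direction vector d = B - A = (7, 1, -5)
x = -2 + 7t, y = 2 + t, z = 1 - 5t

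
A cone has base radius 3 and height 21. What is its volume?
Volume = (1/3) * pi * r² * h
Volume = (1/3) * pi * 3² * 21
Volume = (1/3) * pi * 9 * 21
Volume = (1/3) * pi * 189
Volume = 197.92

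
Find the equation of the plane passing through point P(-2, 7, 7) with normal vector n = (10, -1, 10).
d = n·P = (10)(-2) + (-1)(7) + (10)(7) = 43
Plane: 10x - y + 10z = 43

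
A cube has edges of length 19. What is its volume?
Volume = s³
Volume = 19³
Volume = 6859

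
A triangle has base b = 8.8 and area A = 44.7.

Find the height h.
A = ½bh  →  h = 2A/b
h = 2·44.7/8.8 = 10.16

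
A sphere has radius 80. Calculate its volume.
Volume = (4/3) * pi * r³
Volume = (4/3) * pi * 80³
Volume = (4/3) * pi * 512000
Volume = 2144660.58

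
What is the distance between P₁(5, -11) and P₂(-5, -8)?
Using the distance formula: d = sqrt((x₂-x₁)² + (y₂-y₁)²)
dx = (-5) - 5 = -10
dy = (-8) - (-11) = 3
d = sqrt((-10)² + 3²) = sqrt(100 + 9) = sqrt(109) = 10.44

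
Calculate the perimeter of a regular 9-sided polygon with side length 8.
Perimeter = number of sides * side length
Perimeter = 9 * 8
Perimeter = 72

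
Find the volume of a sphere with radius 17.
Volume = (4/3) * pi * r³
Volume = (4/3) * pi * 17³
Volume = (4/3) * pi * 4913
Volume = 20579.53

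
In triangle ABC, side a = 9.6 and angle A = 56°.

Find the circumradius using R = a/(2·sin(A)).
R = a/(2·sin(A)) = 9.6/(2·sin(56°))
R = 9.6/(2·0.829038) = 9.6/1.658075 = 5.79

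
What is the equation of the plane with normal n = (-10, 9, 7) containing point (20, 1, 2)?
d = n·P = (-10)(20) + (9)(1) + (7)(2) = -177
Plane: -10x + 9y + 7z = -177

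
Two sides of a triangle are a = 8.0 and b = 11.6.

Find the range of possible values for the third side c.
By the triangle inequality: |a - b| < c < a + b
|8.0 - 11.6| < c < 8.0 + 11.6
3.6 < c < 19.6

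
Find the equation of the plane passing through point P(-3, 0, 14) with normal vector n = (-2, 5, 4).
d = n·P = (-2)(-3) + (5)(0) + (4)(14) = 62
Plane: -2x + 5y + 4z = 62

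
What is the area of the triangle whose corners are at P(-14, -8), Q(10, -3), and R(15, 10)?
Using the coordinate formula: Area = (1/2)|x₁(y₂-y₃) + x₂(y₃-y₁) + x₃(y₁-y₂)|
Area = (1/2)|(-14)((-3)-10) + 10(10-(-8)) + 15((-8)-(-3))|
Area = (1/2)|(-14)*(-13) + 10*18 + 15*(-5)|
Area = (1/2)|182 + 180 + (-75)|
Area = (1/2)*287 = 143.50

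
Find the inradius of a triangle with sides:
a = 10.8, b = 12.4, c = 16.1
s = (a+b+c)/2 = (10.8+12.4+16.1)/2 = 19.65
Area = √(s(s-a)(s-b)(s-c)) = √(19.65·8.85·7.25·3.55) = 66.9015
r = Area/s = 66.9015/19.65 = 3.405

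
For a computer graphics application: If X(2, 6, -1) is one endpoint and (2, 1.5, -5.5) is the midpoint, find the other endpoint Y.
Y = (2×2 - 2, 2×1.5 - 6, 2×(-5.5) - (-1)) = (2, -3, -10)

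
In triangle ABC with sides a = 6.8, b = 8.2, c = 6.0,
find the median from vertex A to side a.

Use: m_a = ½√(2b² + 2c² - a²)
m_a = ½√(2·8.2² + 2·6.0² - 6.8²)
m_a = ½√(134.48 + 72 - 46.24) = ½√160.24 = 6.329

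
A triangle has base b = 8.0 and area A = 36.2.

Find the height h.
A = ½bh  →  h = 2A/b
h = 2·36.2/8.0 = 9.05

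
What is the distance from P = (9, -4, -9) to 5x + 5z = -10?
d = |5(9) + 0(-4) + 5(-9) - (-10)| / √(5² + 0² + 5²) = 10/√50 = 1.414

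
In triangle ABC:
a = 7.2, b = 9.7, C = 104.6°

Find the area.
Using A = ½ab·sin(C):
A = ½·7.2·9.7·sin(104.6°) = ½·69.84·0.967709 = 33.79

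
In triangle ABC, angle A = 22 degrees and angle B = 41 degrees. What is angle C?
Sum of angles in a triangle = 180 degrees
Third angle = 180 - 22 - 41
Third angle = 117 degrees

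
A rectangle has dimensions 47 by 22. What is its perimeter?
Perimeter = 2 * (length + width)
Perimeter = 2 * (47 + 22)
Perimeter = 2 * 69
Perimeter = 138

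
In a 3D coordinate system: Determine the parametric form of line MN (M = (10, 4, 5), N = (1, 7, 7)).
Direction vector d = N - M = (-9, 3, 2)
x = 10 - 9t, y = 4 + 3t, z = 5 + 2t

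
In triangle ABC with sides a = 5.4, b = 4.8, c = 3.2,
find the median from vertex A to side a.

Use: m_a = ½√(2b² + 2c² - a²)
m_a = ½√(2·4.8² + 2·3.2² - 5.4²)
m_a = ½√(46.08 + 20.48 - 29.16) = ½√37.4 = 3.058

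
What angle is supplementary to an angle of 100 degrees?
Supplementary angles sum to 180 degrees.
Other angle = 180 - 100
Other angle = 80 degrees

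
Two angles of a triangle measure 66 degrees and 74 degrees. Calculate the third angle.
Sum of angles in a triangle = 180 degrees
Third angle = 180 - 66 - 74
Third angle = 40 degrees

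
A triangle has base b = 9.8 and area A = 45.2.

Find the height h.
A = ½bh  →  h = 2A/b
h = 2·45.2/9.8 = 9.224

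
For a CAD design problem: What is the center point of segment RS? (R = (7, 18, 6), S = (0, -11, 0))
Midpoint = ((7+0)/2, (18-11)/2, (6+0)/2) = (3.5, 3.5, 3)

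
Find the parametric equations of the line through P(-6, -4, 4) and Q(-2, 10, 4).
Direction vector d = Q - P = (4, 14, 0)
x = -6 + 4t, y = -4 + 14t, z = 4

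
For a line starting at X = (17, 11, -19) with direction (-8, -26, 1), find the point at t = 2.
P(2) = (17 + (-8)(2), 11 + (-26)(2), -19 + 1(2)) = (1, -41, -17)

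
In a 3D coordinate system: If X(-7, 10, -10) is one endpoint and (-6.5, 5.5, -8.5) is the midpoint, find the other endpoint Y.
Y = (2×(-6.5) - (-7), 2×5.5 - 10, 2×(-8.5) - (-10)) = (-6, 1, -7)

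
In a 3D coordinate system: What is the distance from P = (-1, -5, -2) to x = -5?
d = |1(-1) + 0(-5) + 0(-2) - (-5)| / √(1² + 0² + 0²) = 4/√1 = 4.0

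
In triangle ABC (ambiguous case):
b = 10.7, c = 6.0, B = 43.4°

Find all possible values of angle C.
sin(C)/c = sin(B)/b  →  sin(C) = c·sin(B)/b = 6.0·sin(43.4°)/10.7 = 0.385283
C₁ = arcsin(0.385283) = 22.66°,  C₂ = 180° - C₁ = 157.34°
Check C₂: A = 180° - 43.4° - 157.34° = -20.74° ≤ 0, rejected
C = 22.66° (one solution)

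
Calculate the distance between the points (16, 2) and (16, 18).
Using the distance formula: d = sqrt((x₂-x₁)² + (y₂-y₁)²)
dx = 16 - 16 = 0
dy = 18 - 2 = 16
d = sqrt(0² + 16²) = sqrt(0 + 256) = sqrt(256) = 16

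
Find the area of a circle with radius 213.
Area = pi * r²
Area = pi * 213²
Area = pi * 45369
Area = 142530.92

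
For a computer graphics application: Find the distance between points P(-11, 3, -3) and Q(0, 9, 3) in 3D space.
d = √[(11)² + (6)² + (6)²] = √193 = 13.89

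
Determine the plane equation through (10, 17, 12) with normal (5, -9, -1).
d = n·P = (5)(10) + (-9)(17) + (-1)(12) = -115
Plane: 5x - 9y - z = -115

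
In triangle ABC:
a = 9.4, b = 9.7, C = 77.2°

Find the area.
Using A = ½ab·sin(C):
A = ½·9.4·9.7·sin(77.2°) = ½·91.18·0.975149 = 44.46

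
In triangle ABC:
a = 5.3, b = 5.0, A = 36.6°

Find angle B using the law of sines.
sin(B)/b = sin(A)/a
sin(B) = b·sin(A)/a = 5.0·sin(36.6°)/5.3 = 0.562476
B = arcsin(0.562476) = 34.23°  (b ≤ a, so B ≤ A and the acute solution is unique)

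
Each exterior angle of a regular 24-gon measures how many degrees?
Exterior angle of a regular n-gon = 360/n
Exterior angle = 360/24
Exterior angle = 15 degrees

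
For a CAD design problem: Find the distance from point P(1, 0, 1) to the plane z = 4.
d = |0(1) + 0(0) + 1(1) - (4)| / √(0² + 0² + 1²) = 3/√1 = 3.0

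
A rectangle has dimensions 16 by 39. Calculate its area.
Area = length * width
Area = 16 * 39
Area = 624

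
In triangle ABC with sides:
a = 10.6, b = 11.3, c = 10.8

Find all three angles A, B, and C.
By the law of cosines:
cos(A) = (b² + c² - a²)/(2bc) = 0.540683  →  A = 57.27°
cos(B) = (a² + c² - b²)/(2ac) = 0.442479  →  B = 63.74°
cos(C) = (a² + b² - c²)/(2ab) = 0.515153  →  C = 58.99°
Check: A + B + C = 180.0° ✓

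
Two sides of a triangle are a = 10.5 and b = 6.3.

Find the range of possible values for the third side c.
By the triangle inequality: |a - b| < c < a + b
|10.5 - 6.3| < c < 10.5 + 6.3
4.2 < c < 16.8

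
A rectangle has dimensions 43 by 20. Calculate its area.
Area = length * width
Area = 43 * 20
Area = 860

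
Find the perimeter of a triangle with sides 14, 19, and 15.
Perimeter = sum of all sides
Perimeter = 14 + 19 + 15
Perimeter = 48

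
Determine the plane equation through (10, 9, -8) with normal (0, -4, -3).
d = n·P = (0)(10) + (-4)(9) + (-3)(-8) = -12
Plane: -4y - 3z = -12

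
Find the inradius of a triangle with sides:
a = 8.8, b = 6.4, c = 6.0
s = (a+b+c)/2 = (8.8+6.4+6.0)/2 = 10.6
Area = √(s(s-a)(s-b)(s-c)) = √(10.6·1.8·4.2·4.6) = 19.1996
r = Area/s = 19.1996/10.6 = 1.811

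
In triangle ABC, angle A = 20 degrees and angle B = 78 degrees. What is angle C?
Sum of angles in a triangle = 180 degrees
Third angle = 180 - 20 - 78
Third angle = 82 degrees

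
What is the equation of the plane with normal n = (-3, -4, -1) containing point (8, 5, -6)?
d = n·P = (-3)(8) + (-4)(5) + (-1)(-6) = -38
Plane: -3x - 4y - z = -38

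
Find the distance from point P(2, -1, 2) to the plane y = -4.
d = |0(2) + 1(-1) + 0(2) - (-4)| / √(0² + 1² + 0²) = 3/√1 = 3.0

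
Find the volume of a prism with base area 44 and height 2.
Volume = base area * height
Volume = 44 * 2
Volume = 88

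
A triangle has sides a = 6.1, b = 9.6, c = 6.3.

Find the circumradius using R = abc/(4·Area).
s = (a+b+c)/2 = 11
Area = √(s(s-a)(s-b)(s-c)) = √(11·4.9·1.4·4.7) = 18.8325
R = abc/(4·Area) = (6.1·9.6·6.3)/(4·18.8325) = 368.928/75.33 = 4.897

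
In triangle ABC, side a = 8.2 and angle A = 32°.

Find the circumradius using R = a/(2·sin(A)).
R = a/(2·sin(A)) = 8.2/(2·sin(32°))
R = 8.2/(2·0.529919) = 8.2/1.059839 = 7.737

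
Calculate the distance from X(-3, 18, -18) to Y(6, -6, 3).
d = √[(9)² + (-24)² + (21)²] = √1098 = 33.14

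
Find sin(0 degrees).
sin(0 degrees) = 0
Decimal approximation: 0.0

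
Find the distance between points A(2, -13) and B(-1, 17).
Using the distance formula: d = sqrt((x₂-x₁)² + (y₂-y₁)²)
dx = (-1) - 2 = -3
dy = 17 - (-13) = 30
d = sqrt((-3)² + 30²) = sqrt(9 + 900) = sqrt(909) = 30.15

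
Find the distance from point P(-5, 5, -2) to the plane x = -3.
d = |1(-5) + 0(5) + 0(-2) - (-3)| / √(1² + 0² + 0²) = 2/√1 = 2.0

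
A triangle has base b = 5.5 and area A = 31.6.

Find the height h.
A = ½bh  →  h = 2A/b
h = 2·31.6/5.5 = 11.49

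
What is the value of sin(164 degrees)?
sin(164 degrees) = 0.2756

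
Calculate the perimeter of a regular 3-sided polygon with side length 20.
Perimeter = number of sides * side length
Perimeter = 3 * 20
Perimeter = 60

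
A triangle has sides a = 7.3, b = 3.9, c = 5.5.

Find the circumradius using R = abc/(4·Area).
s = (a+b+c)/2 = 8.35
Area = √(s(s-a)(s-b)(s-c)) = √(8.35·1.05·4.45·2.85) = 10.5448
R = abc/(4·Area) = (7.3·3.9·5.5)/(4·10.5448) = 156.585/42.1792 = 3.712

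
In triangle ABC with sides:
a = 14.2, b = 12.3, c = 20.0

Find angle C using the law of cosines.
cos(C) = (a² + b² - c²)/(2ab)
cos(C) = (14.2² + 12.3² - 20.0²)/(2·14.2·12.3) = -47.07/349.32 = -0.134748
C = arccos(-0.134748) = 97.74°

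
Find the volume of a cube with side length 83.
Volume = s³
Volume = 83³
Volume = 571787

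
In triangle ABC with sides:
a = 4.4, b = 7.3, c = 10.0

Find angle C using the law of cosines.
cos(C) = (a² + b² - c²)/(2ab)
cos(C) = (4.4² + 7.3² - 10.0²)/(2·4.4·7.3) = -27.35/64.24 = -0.425747
C = arccos(-0.425747) = 115.2°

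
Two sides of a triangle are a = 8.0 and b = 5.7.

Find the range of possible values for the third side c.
By the triangle inequality: |a - b| < c < a + b
|8.0 - 5.7| < c < 8.0 + 5.7
2.3 < c < 13.7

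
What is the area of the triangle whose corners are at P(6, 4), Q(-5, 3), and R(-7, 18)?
Using the coordinate formula: Area = (1/2)|x₁(y₂-y₃) + x₂(y₃-y₁) + x₃(y₁-y₂)|
Area = (1/2)|6(3-18) + (-5)(18-4) + (-7)(4-3)|
Area = (1/2)|6*(-15) + (-5)*14 + (-7)*1|
Area = (1/2)|(-90) + (-70) + (-7)|
Area = (1/2)*167 = 83.50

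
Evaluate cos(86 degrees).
cos(86 degrees) = 0.0698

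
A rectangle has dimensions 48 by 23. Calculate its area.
Area = length * width
Area = 48 * 23
Area = 1104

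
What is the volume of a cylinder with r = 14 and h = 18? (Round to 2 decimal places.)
Volume = pi * r² * h
Volume = pi * 14² * 18
Volume = pi * 196 * 18
Volume = pi * 3528
Volume = 11083.54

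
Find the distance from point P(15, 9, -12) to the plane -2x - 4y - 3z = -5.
d = |(-2)(15) + (-4)(9) + (-3)(-12) - (-5)| / √((-2)² + (-4)² + (-3)²) = 25/√29 = 4.642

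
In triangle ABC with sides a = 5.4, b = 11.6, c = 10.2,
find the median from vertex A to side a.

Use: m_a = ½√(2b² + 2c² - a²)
m_a = ½√(2·11.6² + 2·10.2² - 5.4²)
m_a = ½√(269.12 + 208.08 - 29.16) = ½√448.04 = 10.58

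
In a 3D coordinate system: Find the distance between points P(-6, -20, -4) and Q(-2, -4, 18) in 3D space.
d = √[(4)² + (16)² + (22)²] = √756 = 27.5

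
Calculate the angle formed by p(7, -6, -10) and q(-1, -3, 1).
p·q = 1, |p|² = 185, |q|² = 11
cos θ = 1/√2035 ≈ 0.02217
θ ≈ 88.73°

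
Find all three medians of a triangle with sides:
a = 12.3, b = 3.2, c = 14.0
Using m_x = ½√(2y² + 2z² - x²):
m_a = ½√(2·3.2² + 2·14.0² - 12.3²) = ½√261.19 = 8.081
m_b = ½√(2·12.3² + 2·14.0² - 3.2²) = ½√684.34 = 13.08
m_c = ½√(2·12.3² + 2·3.2² - 14.0²) = ½√127.06 = 5.636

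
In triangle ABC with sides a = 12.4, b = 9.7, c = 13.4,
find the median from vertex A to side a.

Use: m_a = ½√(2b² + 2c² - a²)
m_a = ½√(2·9.7² + 2·13.4² - 12.4²)
m_a = ½√(188.18 + 359.12 - 153.76) = ½√393.54 = 9.919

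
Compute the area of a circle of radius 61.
Area = pi * r²
Area = pi * 61²
Area = pi * 3721
Area = 11689.87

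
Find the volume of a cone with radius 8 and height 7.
Volume = (1/3) * pi * r² * h
Volume = (1/3) * pi * 8² * 7
Volume = (1/3) * pi * 64 * 7
Volume = (1/3) * pi * 448
Volume = 469.14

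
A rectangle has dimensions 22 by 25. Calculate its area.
Area = length * width
Area = 22 * 25
Area = 550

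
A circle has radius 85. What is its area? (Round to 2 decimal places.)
Area = pi * r²
Area = pi * 85²
Area = pi * 7225
Area = 22698.01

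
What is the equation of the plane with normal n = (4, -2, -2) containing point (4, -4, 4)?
d = n·P = (4)(4) + (-2)(-4) + (-2)(4) = 16
Plane: 4x - 2y - 2z = 16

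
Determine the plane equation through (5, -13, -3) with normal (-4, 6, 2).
d = n·P = (-4)(5) + (6)(-13) + (2)(-3) = -104
Plane: -4x + 6y + 2z = -104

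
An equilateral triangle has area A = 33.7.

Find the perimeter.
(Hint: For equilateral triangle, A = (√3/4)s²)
A = (√3/4)s²  →  s² = 4A/√3 = 4·33.7/√3 = 77.8268
s = 8.82195
Perimeter = 3s = 26.47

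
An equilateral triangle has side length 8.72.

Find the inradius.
For an equilateral triangle, r = s/(2√3) where s is the side.
r = 8.72/(2√3) = 8.72/3.464102 = 2.517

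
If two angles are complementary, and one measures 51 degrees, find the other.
Complementary angles sum to 90 degrees.
Other angle = 90 - 51
Other angle = 39 degrees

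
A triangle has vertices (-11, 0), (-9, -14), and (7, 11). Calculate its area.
Using the coordinate formula: Area = (1/2)|x₁(y₂-y₃) + x₂(y₃-y₁) + x₃(y₁-y₂)|
Area = (1/2)|(-11)((-14)-11) + (-9)(11-0) + 7(0-(-14))|
Area = (1/2)|(-11)*(-25) + (-9)*11 + 7*14|
Area = (1/2)|275 + (-99) + 98|
Area = (1/2)*274 = 137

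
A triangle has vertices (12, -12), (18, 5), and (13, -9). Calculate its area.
Using the coordinate formula: Area = (1/2)|x₁(y₂-y₃) + x₂(y₃-y₁) + x₃(y₁-y₂)|
Area = (1/2)|12(5-(-9)) + 18((-9)-(-12)) + 13((-12)-5)|
Area = (1/2)|12*14 + 18*3 + 13*(-17)|
Area = (1/2)|168 + 54 + (-221)|
Area = (1/2)*1 = 0.50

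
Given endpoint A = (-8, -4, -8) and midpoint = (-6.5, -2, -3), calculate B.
B = (2×(-6.5) - (-8), 2×(-2) - (-4), 2×(-3) - (-8)) = (-5, 0, 2)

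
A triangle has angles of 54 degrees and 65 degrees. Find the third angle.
Sum of angles in a triangle = 180 degrees
Third angle = 180 - 54 - 65
Third angle = 61 degrees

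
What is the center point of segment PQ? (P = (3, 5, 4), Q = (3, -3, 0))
Midpoint = ((3+3)/2, (5-3)/2, (4+0)/2) = (3, 1, 2)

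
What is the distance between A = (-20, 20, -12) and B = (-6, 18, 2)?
d = √[(14)² + (-2)² + (14)²] = √396 = 19.9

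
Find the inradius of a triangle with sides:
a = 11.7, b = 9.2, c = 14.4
s = (a+b+c)/2 = (11.7+9.2+14.4)/2 = 17.65
Area = √(s(s-a)(s-b)(s-c)) = √(17.65·5.95·8.45·3.25) = 53.7033
r = Area/s = 53.7033/17.65 = 3.043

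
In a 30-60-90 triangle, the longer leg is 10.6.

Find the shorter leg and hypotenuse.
In a 30-60-90 triangle, sides are in ratio 1 : √3 : 2.
Long leg = short leg·√3  →  short leg = 10.6/√3 = 6.12
Hypotenuse = 2·(short leg) = 2·10.6/√3 = 12.24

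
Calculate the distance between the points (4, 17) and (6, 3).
Using the distance formula: d = sqrt((x₂-x₁)² + (y₂-y₁)²)
dx = 6 - 4 = 2
dy = 3 - 17 = -14
d = sqrt(2² + (-14)²) = sqrt(4 + 196) = sqrt(200) = 14.14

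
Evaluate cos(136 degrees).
cos(136 degrees) = -0.7193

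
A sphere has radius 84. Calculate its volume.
Volume = (4/3) * pi * r³
Volume = (4/3) * pi * 84³
Volume = (4/3) * pi * 592704
Volume = 2482712.71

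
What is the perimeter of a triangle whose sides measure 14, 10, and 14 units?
Perimeter = sum of all sides
Perimeter = 14 + 10 + 14
Perimeter = 38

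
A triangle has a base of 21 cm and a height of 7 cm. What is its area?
Area = (1/2) * base * height
Area = (1/2) * 21 * 7
Area = 73.50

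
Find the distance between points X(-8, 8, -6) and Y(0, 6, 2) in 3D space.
d = √[(8)² + (-2)² + (8)²] = √132 = 11.49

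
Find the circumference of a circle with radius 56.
Circumference = 2 * pi * r
Circumference = 2 * pi * 56
Circumference = 351.86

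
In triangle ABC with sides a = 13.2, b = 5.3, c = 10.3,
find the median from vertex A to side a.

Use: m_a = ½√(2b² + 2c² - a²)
m_a = ½√(2·5.3² + 2·10.3² - 13.2²)
m_a = ½√(56.18 + 212.18 - 174.24) = ½√94.12 = 4.851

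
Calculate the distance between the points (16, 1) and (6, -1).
Using the distance formula: d = sqrt((x₂-x₁)² + (y₂-y₁)²)
dx = 6 - 16 = -10
dy = (-1) - 1 = -2
d = sqrt((-10)² + (-2)²) = sqrt(100 + 4) = sqrt(104) = 10.20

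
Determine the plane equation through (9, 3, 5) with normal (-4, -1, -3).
d = n·P = (-4)(9) + (-1)(3) + (-3)(5) = -54
Plane: -4x - y - 3z = -54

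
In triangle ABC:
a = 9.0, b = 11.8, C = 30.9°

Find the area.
Using A = ½ab·sin(C):
A = ½·9.0·11.8·sin(30.9°) = ½·106.2·0.513541 = 27.27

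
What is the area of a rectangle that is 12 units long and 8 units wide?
Area = length * width
Area = 12 * 8
Area = 96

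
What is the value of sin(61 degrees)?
sin(61 degrees) = 0.8746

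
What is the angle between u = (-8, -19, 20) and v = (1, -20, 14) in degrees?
u·v = 652, |u|² = 825, |v|² = 597
cos θ = 652/√492525 ≈ 0.929
θ ≈ 21.71°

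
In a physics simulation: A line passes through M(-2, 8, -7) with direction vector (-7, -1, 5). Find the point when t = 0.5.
P(0.5) = (-2 + (-7)(0.5), 8 + (-1)(0.5), -7 + 5(0.5)) = (-5.5, 7.5, -4.5)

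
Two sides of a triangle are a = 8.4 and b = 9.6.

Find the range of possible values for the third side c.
By the triangle inequality: |a - b| < c < a + b
|8.4 - 9.6| < c < 8.4 + 9.6
1.2 < c < 18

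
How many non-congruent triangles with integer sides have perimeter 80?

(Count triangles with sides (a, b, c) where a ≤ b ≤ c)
With a ≤ b ≤ c and a + b + c = 80, the triangle inequality a + b > c gives c < 80/2, so c ≤ 39.
Iterate a from 1 to ⌊p/3⌋ = 26; for each a, b ranges from a to ⌊(p−a)/2⌋ with c = p − a − b, keeping only c ≥ b.
Triples: (2, 39, 39), (3, 38, 39), (4, 37, 39), …
Count = 133 triangles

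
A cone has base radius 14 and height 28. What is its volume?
Volume = (1/3) * pi * r² * h
Volume = (1/3) * pi * 14² * 28
Volume = (1/3) * pi * 196 * 28
Volume = (1/3) * pi * 5488
Volume = 5747.02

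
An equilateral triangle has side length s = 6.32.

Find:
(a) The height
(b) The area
(a) Height h = s·√3/2 = 6.32·√3/2 = 5.473
(b) Area = (√3/4)·s² = (√3/4)·6.32² = (√3/4)·39.9424 = 17.3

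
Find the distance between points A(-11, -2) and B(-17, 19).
Using the distance formula: d = sqrt((x₂-x₁)² + (y₂-y₁)²)
dx = (-17) - (-11) = -6
dy = 19 - (-2) = 21
d = sqrt((-6)² + 21²) = sqrt(36 + 441) = sqrt(477) = 21.84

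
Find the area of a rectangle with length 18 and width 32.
Area = length * width
Area = 18 * 32
Area = 576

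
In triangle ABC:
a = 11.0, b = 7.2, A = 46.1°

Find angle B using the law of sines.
sin(B)/b = sin(A)/a
sin(B) = b·sin(A)/a = 7.2·sin(46.1°)/11.0 = 0.471633
B = arcsin(0.471633) = 28.14°  (b ≤ a, so B ≤ A and the acute solution is unique)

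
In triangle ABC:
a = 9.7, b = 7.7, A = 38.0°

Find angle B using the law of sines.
sin(B)/b = sin(A)/a
sin(B) = b·sin(A)/a = 7.7·sin(38.0°)/9.7 = 0.488721
B = arcsin(0.488721) = 29.26°  (b ≤ a, so B ≤ A and the acute solution is unique)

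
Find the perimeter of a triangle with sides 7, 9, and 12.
Perimeter = sum of all sides
Perimeter = 7 + 9 + 12
Perimeter = 28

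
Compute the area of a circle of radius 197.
Area = pi * r²
Area = pi * 197²
Area = pi * 38809
Area = 121922.07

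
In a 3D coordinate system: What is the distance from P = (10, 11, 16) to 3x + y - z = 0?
d = |3(10) + 1(11) + (-1)(16) - (0)| / √(3² + 1² + (-1)²) = 25/√11 = 7.538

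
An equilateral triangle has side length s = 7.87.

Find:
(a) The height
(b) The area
(a) Height h = s·√3/2 = 7.87·√3/2 = 6.816
(b) Area = (√3/4)·s² = (√3/4)·7.87² = (√3/4)·61.9369 = 26.82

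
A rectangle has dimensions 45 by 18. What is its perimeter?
Perimeter = 2 * (length + width)
Perimeter = 2 * (45 + 18)
Perimeter = 2 * 63
Perimeter = 126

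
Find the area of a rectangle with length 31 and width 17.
Area = length * width
Area = 31 * 17
Area = 527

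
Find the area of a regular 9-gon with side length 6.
For a regular 9-gon with side length s = 6:
Apothem a = s / (2*tan(pi/9)) = 6 / (2*tan(pi/9)) ≈ 8.24243
Perimeter P = 9 * 6 = 54
Area = (1/2) * P * a = (1/2) * 54 * 8.24243 = 222.55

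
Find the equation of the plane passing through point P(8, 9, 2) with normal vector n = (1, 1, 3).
d = n·P = (1)(8) + (1)(9) + (3)(2) = 23
Plane: x + y + 3z = 23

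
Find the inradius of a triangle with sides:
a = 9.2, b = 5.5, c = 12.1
s = (a+b+c)/2 = (9.2+5.5+12.1)/2 = 13.4
Area = √(s(s-a)(s-b)(s-c)) = √(13.4·4.2·7.9·1.3) = 24.0415
r = Area/s = 24.0415/13.4 = 1.794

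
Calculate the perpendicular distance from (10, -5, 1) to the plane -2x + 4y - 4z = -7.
d = |(-2)(10) + 4(-5) + (-4)(1) - (-7)| / √((-2)² + 4² + (-4)²) = 37/√36 = 6.167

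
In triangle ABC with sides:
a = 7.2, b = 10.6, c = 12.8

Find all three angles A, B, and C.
By the law of cosines:
cos(A) = (b² + c² - a²)/(2bc) = 0.826798  →  A = 34.23°
cos(B) = (a² + c² - b²)/(2ac) = 0.560547  →  B = 55.91°
cos(C) = (a² + b² - c²)/(2ab) = 0.002358  →  C = 89.86°
Check: A + B + C = 180.0° ✓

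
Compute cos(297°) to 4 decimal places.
cos(297 degrees) = 0.454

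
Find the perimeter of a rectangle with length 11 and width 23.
Perimeter = 2 * (length + width)
Perimeter = 2 * (11 + 23)
Perimeter = 2 * 34
Perimeter = 68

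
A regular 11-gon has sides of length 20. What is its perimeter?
Perimeter = number of sides * side length
Perimeter = 11 * 20
Perimeter = 220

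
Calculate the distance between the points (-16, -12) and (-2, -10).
Using the distance formula: d = sqrt((x₂-x₁)² + (y₂-y₁)²)
dx = (-2) - (-16) = 14
dy = (-10) - (-12) = 2
d = sqrt(14² + 2²) = sqrt(196 + 4) = sqrt(200) = 14.14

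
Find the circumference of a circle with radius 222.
Circumference = 2 * pi * r
Circumference = 2 * pi * 222
Circumference = 1394.87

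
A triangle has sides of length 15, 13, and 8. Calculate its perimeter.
Perimeter = sum of all sides
Perimeter = 15 + 13 + 8
Perimeter = 36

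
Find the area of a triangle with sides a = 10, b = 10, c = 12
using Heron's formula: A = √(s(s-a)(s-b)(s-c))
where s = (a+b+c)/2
s = (10+10+12)/2 = 16
A = √(16·6·6·4) = √2304 = 48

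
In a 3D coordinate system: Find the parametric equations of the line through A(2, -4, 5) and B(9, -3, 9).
Direction vector d = B - A = (7, 1, 4)
x = 2 + 7t, y = -4 + t, z = 5 + 4t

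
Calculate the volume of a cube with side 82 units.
Volume = s³
Volume = 82³
Volume = 551368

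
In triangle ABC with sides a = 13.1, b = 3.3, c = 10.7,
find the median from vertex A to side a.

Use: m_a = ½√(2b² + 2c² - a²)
m_a = ½√(2·3.3² + 2·10.7² - 13.1²)
m_a = ½√(21.78 + 228.98 - 171.61) = ½√79.15 = 4.448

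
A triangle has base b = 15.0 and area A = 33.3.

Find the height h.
A = ½bh  →  h = 2A/b
h = 2·33.3/15.0 = 4.44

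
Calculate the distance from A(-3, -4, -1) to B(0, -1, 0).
d = √[(3)² + (3)² + (1)²] = √19 = 4.359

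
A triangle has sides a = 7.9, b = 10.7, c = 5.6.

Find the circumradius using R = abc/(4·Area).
s = (a+b+c)/2 = 12.1
Area = √(s(s-a)(s-b)(s-c)) = √(12.1·4.2·1.4·6.5) = 21.5049
R = abc/(4·Area) = (7.9·10.7·5.6)/(4·21.5049) = 473.368/86.0196 = 5.503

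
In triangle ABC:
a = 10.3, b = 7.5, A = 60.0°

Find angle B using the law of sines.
sin(B)/b = sin(A)/a
sin(B) = b·sin(A)/a = 7.5·sin(60.0°)/10.3 = 0.630601
B = arcsin(0.630601) = 39.09°  (b ≤ a, so B ≤ A and the acute solution is unique)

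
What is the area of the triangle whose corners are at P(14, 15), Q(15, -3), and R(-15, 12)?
Using the coordinate formula: Area = (1/2)|x₁(y₂-y₃) + x₂(y₃-y₁) + x₃(y₁-y₂)|
Area = (1/2)|14((-3)-12) + 15(12-15) + (-15)(15-(-3))|
Area = (1/2)|14*(-15) + 15*(-3) + (-15)*18|
Area = (1/2)|(-210) + (-45) + (-270)|
Area = (1/2)*525 = 262.50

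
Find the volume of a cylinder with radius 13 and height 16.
Volume = pi * r² * h
Volume = pi * 13² * 16
Volume = pi * 169 * 16
Volume = pi * 2704
Volume = 8494.87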